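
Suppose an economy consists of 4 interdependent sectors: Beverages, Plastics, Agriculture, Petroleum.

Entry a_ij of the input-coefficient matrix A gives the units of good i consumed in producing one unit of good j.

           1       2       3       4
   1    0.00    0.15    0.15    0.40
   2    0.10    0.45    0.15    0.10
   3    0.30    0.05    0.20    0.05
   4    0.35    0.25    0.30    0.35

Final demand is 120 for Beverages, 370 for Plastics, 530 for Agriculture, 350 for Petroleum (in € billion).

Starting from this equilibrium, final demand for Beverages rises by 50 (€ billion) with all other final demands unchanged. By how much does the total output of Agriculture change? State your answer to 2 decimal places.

I − A =
  [   1.00    -0.15    -0.15    -0.40]
  [  -0.10     0.55    -0.15    -0.10]
  [  -0.30    -0.05     0.80    -0.05]
  [  -0.35    -0.25    -0.30     0.65]
Compute the cofactors C_ij = (−1)^(i+j)·(3×3 minor ij) of I−A; the adjugate is their transpose:
adj(I−A) = Cᵀ =
  [ 0.249500   0.168500   0.150000   0.191000]
  [ 0.119375   0.325125   0.133500   0.133750]
  [ 0.115625   0.099875   0.230500   0.104250]
  [ 0.233625   0.261875   0.238500   0.388250]
det(I−A) = Σ_j (I−A)_1j·C_1j = (1.00)(0.249500) + (-0.15)(0.119375) + (-0.15)(0.115625) + (-0.40)(0.233625) = 0.1208
(I − A)⁻¹ = adj(I−A) / det(I−A) ≈
  [   2.0654     1.3949     1.2417     1.5811]
  [   0.9882     2.6914     1.1051     1.1072]
  [   0.9572     0.8268     1.9081     0.8630]
  [   1.9340     2.1678     1.9743     3.2140]
Δx = (I − A)⁻¹ Δd with Δd having +50 in the Beverages component and 0 elsewhere.
So Δx_3 = L_31 · (+50), where L_31 = adj(I−A)_31 / det(I−A) = 0.115625 / 0.1208.
Δx_3 = 0.115625 × (+50) / 0.1208 = 5.78125 / 0.1208 ≈ 47.86.

Δx_3 = 47.86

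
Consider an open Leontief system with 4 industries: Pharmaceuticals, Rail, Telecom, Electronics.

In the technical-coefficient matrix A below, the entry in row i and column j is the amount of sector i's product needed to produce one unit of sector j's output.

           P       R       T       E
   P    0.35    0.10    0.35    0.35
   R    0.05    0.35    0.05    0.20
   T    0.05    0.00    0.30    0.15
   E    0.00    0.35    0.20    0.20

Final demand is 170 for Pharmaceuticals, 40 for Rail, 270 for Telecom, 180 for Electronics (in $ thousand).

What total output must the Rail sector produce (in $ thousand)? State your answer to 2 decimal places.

x_R = 329.10

I − A =
  [   0.65    -0.10    -0.35    -0.35]
  [  -0.05     0.65    -0.05    -0.20]
  [  -0.05     0.00     0.70    -0.15]
  [   0.00    -0.35    -0.20     0.80]
Compute the cofactors C_ij = (−1)^(i+j)·(3×3 minor ij) of I−A; the adjugate is their transpose:
adj(I−A) = Cᵀ =
  [ 0.292875   0.157125   0.217125   0.208125]
  [ 0.030500   0.327000   0.069500   0.108125]
  [ 0.025125   0.044250   0.282375   0.075000]
  [ 0.019625   0.154125   0.101000   0.280625]
det(I−A) = Σ_j (I−A)_1j·C_1j = (0.65)(0.292875) + (-0.10)(0.030500) + (-0.35)(0.025125) + (-0.35)(0.019625) = 0.17165625
(I − A)⁻¹ = adj(I−A) / det(I−A) ≈
  [   1.7062     0.9153     1.2649     1.2125]
  [   0.1777     1.9050     0.4049     0.6299]
  [   0.1464     0.2578     1.6450     0.4369]
  [   0.1143     0.8979     0.5884     1.6348]
x = (I − A)⁻¹ d = adj(I−A)·d / det(I−A), with det(I−A) = 0.17165625:
  x_P = (0.292875·170 + 0.157125·40 + 0.217125·270 + 0.208125·180) / 0.17165625 = 152.16 / 0.17165625 ≈ 886.42
  x_R = (0.030500·170 + 0.327000·40 + 0.069500·270 + 0.108125·180) / 0.17165625 = 56.4925 / 0.17165625 ≈ 329.10
  x_T = (0.025125·170 + 0.044250·40 + 0.282375·270 + 0.075000·180) / 0.17165625 = 95.7825 / 0.17165625 ≈ 557.99
  x_E = (0.019625·170 + 0.154125·40 + 0.101000·270 + 0.280625·180) / 0.17165625 = 87.28375 / 0.17165625 ≈ 508.48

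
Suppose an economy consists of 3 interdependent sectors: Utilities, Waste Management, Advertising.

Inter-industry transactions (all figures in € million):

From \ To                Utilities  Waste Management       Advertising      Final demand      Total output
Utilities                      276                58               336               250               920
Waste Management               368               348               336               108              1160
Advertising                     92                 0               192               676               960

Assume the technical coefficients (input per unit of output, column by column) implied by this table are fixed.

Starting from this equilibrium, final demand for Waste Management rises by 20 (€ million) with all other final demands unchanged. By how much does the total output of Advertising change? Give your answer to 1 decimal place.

Technical coefficients a_ij = z_ij / X_j:
  a_UU = 276/920 = 0.30, a_WU = 368/920 = 0.40, a_AU = 92/920 = 0.10
  a_UW = 58/1160 = 0.05, a_WW = 348/1160 = 0.30, a_AW = 0/1160 = 0.00
  a_UA = 336/960 = 0.35, a_WA = 336/960 = 0.35, a_AA = 192/960 = 0.20
I − A =
  [   0.70    -0.05    -0.35]
  [  -0.40     0.70    -0.35]
  [  -0.10     0.00     0.80]
Cofactors of I−A, C_ij = (−1)^(i+j)·(minor ij) (rows/columns in the sector order above):
  C_11 = (0.70)(0.80) − (-0.35)(0.00) = 0.5600
  C_12 = −[(-0.40)(0.80) − (-0.35)(-0.10)] = 0.3550
  C_13 = (-0.40)(0.00) − (0.70)(-0.10) = 0.0700
  C_21 = −[(-0.05)(0.80) − (-0.35)(0.00)] = 0.0400
  C_22 = (0.70)(0.80) − (-0.35)(-0.10) = 0.5250
  C_23 = −[(0.70)(0.00) − (-0.05)(-0.10)] = 0.0050
  C_31 = (-0.05)(-0.35) − (-0.35)(0.70) = 0.2625
  C_32 = −[(0.70)(-0.35) − (-0.35)(-0.40)] = 0.3850
  C_33 = (0.70)(0.70) − (-0.05)(-0.40) = 0.4700
det(I−A) = Σ_j (I−A)_1j·C_1j = (0.70)(0.5600) + (-0.05)(0.3550) + (-0.35)(0.0700) = 0.34975
adj(I−A) = Cᵀ =
  [ 0.5600   0.0400   0.2625]
  [ 0.3550   0.5250   0.3850]
  [ 0.0700   0.0050   0.4700]
(I − A)⁻¹ = adj(I−A) / det(I−A) ≈
  [   1.6011     0.1144     0.7505]
  [   1.0150     1.5011     1.1008]
  [   0.2001     0.0143     1.3438]
Δx = (I − A)⁻¹ Δd with Δd having +20 in the Waste Management component and 0 elsewhere.
So Δx_A = L_AW · (+20), where L_AW = adj(I−A)_AW / det(I−A) = 0.0050 / 0.34975.
Δx_A = 0.0050 × (+20) / 0.34975 = 0.10 / 0.34975 ≈ 0.3.

Δx_A = 0.3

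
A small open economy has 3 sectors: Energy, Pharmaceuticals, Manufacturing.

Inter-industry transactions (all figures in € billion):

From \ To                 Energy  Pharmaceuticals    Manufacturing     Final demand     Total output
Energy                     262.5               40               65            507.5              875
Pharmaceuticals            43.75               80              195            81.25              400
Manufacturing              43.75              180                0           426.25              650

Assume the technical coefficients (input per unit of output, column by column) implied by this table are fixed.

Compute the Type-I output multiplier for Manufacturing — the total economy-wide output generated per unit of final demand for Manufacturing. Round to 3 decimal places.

Technical coefficients a_ij = z_ij / X_j:
  a_11 = 262.5/875 = 0.30, a_21 = 43.75/875 = 0.05, a_31 = 43.75/875 = 0.05
  a_12 = 40/400 = 0.10, a_22 = 80/400 = 0.20, a_32 = 180/400 = 0.45
  a_13 = 65/650 = 0.10, a_23 = 195/650 = 0.30, a_33 = 0/650 = 0.00
I − A =
  [   0.70    -0.10    -0.10]
  [  -0.05     0.80    -0.30]
  [  -0.05    -0.45     1.00]
Cofactors of I−A, C_ij = (−1)^(i+j)·(minor ij) (rows/columns in the sector order above):
  C_11 = (0.80)(1.00) − (-0.30)(-0.45) = 0.6650
  C_12 = −[(-0.05)(1.00) − (-0.30)(-0.05)] = 0.0650
  C_13 = (-0.05)(-0.45) − (0.80)(-0.05) = 0.0625
  C_21 = −[(-0.10)(1.00) − (-0.10)(-0.45)] = 0.1450
  C_22 = (0.70)(1.00) − (-0.10)(-0.05) = 0.6950
  C_23 = −[(0.70)(-0.45) − (-0.10)(-0.05)] = 0.3200
  C_31 = (-0.10)(-0.30) − (-0.10)(0.80) = 0.1100
  C_32 = −[(0.70)(-0.30) − (-0.10)(-0.05)] = 0.2150
  C_33 = (0.70)(0.80) − (-0.10)(-0.05) = 0.5550
det(I−A) = Σ_j (I−A)_1j·C_1j = (0.70)(0.6650) + (-0.10)(0.0650) + (-0.10)(0.0625) = 0.45275
adj(I−A) = Cᵀ =
  [ 0.6650   0.1450   0.1100]
  [ 0.0650   0.6950   0.2150]
  [ 0.0625   0.3200   0.5550]
(I − A)⁻¹ = adj(I−A) / det(I−A) ≈
  [   1.4688     0.3203     0.2430]
  [   0.1436     1.5351     0.4749]
  [   0.1380     0.7068     1.2258]
The output multiplier for sector j is the column-j sum of the Leontief inverse (I − A)⁻¹ = adj(I−A) / det(I−A).
Column 3 of adj(I−A): (0.1100, 0.2150, 0.5550); det(I−A) = 0.45275.
m_3 = (0.1100 + 0.2150 + 0.5550) / 0.45275 = 0.88 / 0.45275 ≈ 1.944.

m_3 = 1.944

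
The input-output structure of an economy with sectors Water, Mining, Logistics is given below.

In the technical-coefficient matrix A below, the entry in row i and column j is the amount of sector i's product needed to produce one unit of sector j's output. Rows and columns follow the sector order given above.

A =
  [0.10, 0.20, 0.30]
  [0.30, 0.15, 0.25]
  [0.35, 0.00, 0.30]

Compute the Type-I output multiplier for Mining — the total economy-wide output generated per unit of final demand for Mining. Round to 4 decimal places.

I − A =
  [   0.90    -0.20    -0.30]
  [  -0.30     0.85    -0.25]
  [  -0.35     0.00     0.70]
Cofactors of I−A, C_ij = (−1)^(i+j)·(minor ij) (rows/columns in the sector order above):
  C_11 = (0.85)(0.70) − (-0.25)(0.00) = 0.5950
  C_12 = −[(-0.30)(0.70) − (-0.25)(-0.35)] = 0.2975
  C_13 = (-0.30)(0.00) − (0.85)(-0.35) = 0.2975
  C_21 = −[(-0.20)(0.70) − (-0.30)(0.00)] = 0.1400
  C_22 = (0.90)(0.70) − (-0.30)(-0.35) = 0.5250
  C_23 = −[(0.90)(0.00) − (-0.20)(-0.35)] = 0.0700
  C_31 = (-0.20)(-0.25) − (-0.30)(0.85) = 0.3050
  C_32 = −[(0.90)(-0.25) − (-0.30)(-0.30)] = 0.3150
  C_33 = (0.90)(0.85) − (-0.20)(-0.30) = 0.7050
det(I−A) = Σ_j (I−A)_1j·C_1j = (0.90)(0.5950) + (-0.20)(0.2975) + (-0.30)(0.2975) = 0.38675
adj(I−A) = Cᵀ =
  [ 0.5950   0.1400   0.3050]
  [ 0.2975   0.5250   0.3150]
  [ 0.2975   0.0700   0.7050]
(I − A)⁻¹ = adj(I−A) / det(I−A) ≈
  [   1.53846     0.36199     0.78862]
  [   0.76923     1.35747     0.81448]
  [   0.76923     0.18100     1.82288]
The output multiplier for sector j is the column-j sum of the Leontief inverse (I − A)⁻¹ = adj(I−A) / det(I−A).
Column 2 of adj(I−A): (0.1400, 0.5250, 0.0700); det(I−A) = 0.38675.
m_2 = (0.1400 + 0.5250 + 0.0700) / 0.38675 = 0.735 / 0.38675 ≈ 1.9005.

m_2 = 1.9005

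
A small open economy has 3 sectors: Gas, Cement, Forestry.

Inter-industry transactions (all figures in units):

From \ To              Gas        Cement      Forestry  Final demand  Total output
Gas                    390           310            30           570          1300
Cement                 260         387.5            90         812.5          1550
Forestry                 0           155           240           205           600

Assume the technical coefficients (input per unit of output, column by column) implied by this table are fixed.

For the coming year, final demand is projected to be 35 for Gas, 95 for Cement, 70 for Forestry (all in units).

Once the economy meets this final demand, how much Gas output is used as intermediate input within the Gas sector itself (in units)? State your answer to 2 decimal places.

Technical coefficients a_ij = z_ij / X_j:
  a_11 = 390/1300 = 0.30, a_21 = 260/1300 = 0.20, a_31 = 0/1300 = 0.00
  a_12 = 310/1550 = 0.20, a_22 = 387.5/1550 = 0.25, a_32 = 155/1550 = 0.10
  a_13 = 30/600 = 0.05, a_23 = 90/600 = 0.15, a_33 = 240/600 = 0.40
I − A =
  [   0.70    -0.20    -0.05]
  [  -0.20     0.75    -0.15]
  [   0.00    -0.10     0.60]
Cofactors of I−A, C_ij = (−1)^(i+j)·(minor ij) (rows/columns in the sector order above):
  C_11 = (0.75)(0.60) − (-0.15)(-0.10) = 0.4350
  C_12 = −[(-0.20)(0.60) − (-0.15)(0.00)] = 0.1200
  C_13 = (-0.20)(-0.10) − (0.75)(0.00) = 0.0200
  C_21 = −[(-0.20)(0.60) − (-0.05)(-0.10)] = 0.1250
  C_22 = (0.70)(0.60) − (-0.05)(0.00) = 0.4200
  C_23 = −[(0.70)(-0.10) − (-0.20)(0.00)] = 0.0700
  C_31 = (-0.20)(-0.15) − (-0.05)(0.75) = 0.0675
  C_32 = −[(0.70)(-0.15) − (-0.05)(-0.20)] = 0.1150
  C_33 = (0.70)(0.75) − (-0.20)(-0.20) = 0.4850
det(I−A) = Σ_j (I−A)_1j·C_1j = (0.70)(0.4350) + (-0.20)(0.1200) + (-0.05)(0.0200) = 0.2795
adj(I−A) = Cᵀ =
  [ 0.4350   0.1250   0.0675]
  [ 0.1200   0.4200   0.1150]
  [ 0.0200   0.0700   0.4850]
(I − A)⁻¹ = adj(I−A) / det(I−A) ≈
  [   1.5564     0.4472     0.2415]
  [   0.4293     1.5027     0.4114]
  [   0.0716     0.2504     1.7352]
First solve x = (I − A)⁻¹ d = adj(I−A)·d / det(I−A); in particular x_1 = (0.4350·35 + 0.1250·95 + 0.0675·70) / 0.2795 = 31.825 / 0.2795 ≈ 113.8640.
Intermediate flow from 1 to 1: z_11 = a_11 · x_1 = 0.30 × 31.825 / 0.2795 = 9.5475 / 0.2795 ≈ 34.16.

z_11 = 34.16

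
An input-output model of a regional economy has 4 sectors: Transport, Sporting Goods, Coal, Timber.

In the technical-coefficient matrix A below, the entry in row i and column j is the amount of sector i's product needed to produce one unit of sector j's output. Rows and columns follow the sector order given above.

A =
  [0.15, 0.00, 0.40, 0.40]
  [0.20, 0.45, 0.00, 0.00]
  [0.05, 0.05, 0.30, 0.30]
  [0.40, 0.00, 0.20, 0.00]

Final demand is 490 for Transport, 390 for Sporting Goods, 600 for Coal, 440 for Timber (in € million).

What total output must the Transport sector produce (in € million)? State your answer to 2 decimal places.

x_1 = 2262.11

I − A =
  [   0.85     0.00    -0.40    -0.40]
  [  -0.20     0.55     0.00     0.00]
  [  -0.05    -0.05     0.70    -0.30]
  [  -0.40     0.00    -0.20     1.00]
Compute the cofactors C_ij = (−1)^(i+j)·(3×3 minor ij) of I−A; the adjugate is their transpose:
adj(I−A) = Cᵀ =
  [ 0.35200   0.02400   0.26400   0.22000]
  [ 0.12800   0.36000   0.09600   0.08000]
  [ 0.10350   0.03450   0.37950   0.15525]
  [ 0.16150   0.01650   0.18150   0.31225]
det(I−A) = Σ_j (I−A)_1j·C_1j = (0.85)(0.35200) + (0.00)(0.12800) + (-0.40)(0.10350) + (-0.40)(0.16150) = 0.1932
(I − A)⁻¹ = adj(I−A) / det(I−A) ≈
  [   1.8219     0.1242     1.3665     1.1387]
  [   0.6625     1.8634     0.4969     0.4141]
  [   0.5357     0.1786     1.9643     0.8036]
  [   0.8359     0.0854     0.9394     1.6162]
x = (I − A)⁻¹ d = adj(I−A)·d / det(I−A), with det(I−A) = 0.1932:
  x_1 = (0.35200·490 + 0.02400·390 + 0.26400·600 + 0.22000·440) / 0.1932 = 437.04 / 0.1932 ≈ 2262.11
  x_2 = (0.12800·490 + 0.36000·390 + 0.09600·600 + 0.08000·440) / 0.1932 = 295.92 / 0.1932 ≈ 1531.68
  x_3 = (0.10350·490 + 0.03450·390 + 0.37950·600 + 0.15525·440) / 0.1932 = 360.18 / 0.1932 ≈ 1864.29
  x_4 = (0.16150·490 + 0.01650·390 + 0.18150·600 + 0.31225·440) / 0.1932 = 331.86 / 0.1932 ≈ 1717.70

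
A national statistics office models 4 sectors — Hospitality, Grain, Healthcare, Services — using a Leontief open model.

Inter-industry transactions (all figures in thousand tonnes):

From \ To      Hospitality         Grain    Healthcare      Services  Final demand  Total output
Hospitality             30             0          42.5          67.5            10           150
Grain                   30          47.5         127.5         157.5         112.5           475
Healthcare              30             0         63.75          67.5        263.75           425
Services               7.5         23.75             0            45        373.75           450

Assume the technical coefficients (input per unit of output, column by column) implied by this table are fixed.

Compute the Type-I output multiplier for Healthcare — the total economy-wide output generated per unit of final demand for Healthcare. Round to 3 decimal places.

m_3 = 1.868

Technical coefficients a_ij = z_ij / X_j:
  a_11 = 30/150 = 0.20, a_21 = 30/150 = 0.20, a_31 = 30/150 = 0.20, a_41 = 7.5/150 = 0.05
  a_12 = 0/475 = 0.00, a_22 = 47.5/475 = 0.10, a_32 = 0/475 = 0.00, a_42 = 23.75/475 = 0.05
  a_13 = 42.5/425 = 0.10, a_23 = 127.5/425 = 0.30, a_33 = 63.75/425 = 0.15, a_43 = 0/425 = 0.00
  a_14 = 67.5/450 = 0.15, a_24 = 157.5/450 = 0.35, a_34 = 67.5/450 = 0.15, a_44 = 45/450 = 0.10
I − A =
  [   0.80     0.00    -0.10    -0.15]
  [  -0.20     0.90    -0.30    -0.35]
  [  -0.20     0.00     0.85    -0.15]
  [  -0.05    -0.05     0.00     0.90]
Compute the cofactors C_ij = (−1)^(i+j)·(3×3 minor ij) of I−A; the adjugate is their transpose:
adj(I−A) = Cᵀ =
  [ 0.671375   0.007125   0.081500   0.128250]
  [ 0.224125   0.586875   0.233500   0.304500]
  [ 0.166750   0.007500   0.625750   0.135000]
  [ 0.049750   0.033000   0.017500   0.594000]
det(I−A) = Σ_j (I−A)_1j·C_1j = (0.80)(0.671375) + (0.00)(0.224125) + (-0.10)(0.166750) + (-0.15)(0.049750) = 0.5129625
(I − A)⁻¹ = adj(I−A) / det(I−A) ≈
  [   1.3088     0.0139     0.1589     0.2500]
  [   0.4369     1.1441     0.4552     0.5936]
  [   0.3251     0.0146     1.2199     0.2632]
  [   0.0970     0.0643     0.0341     1.1580]
The output multiplier for sector j is the column-j sum of the Leontief inverse (I − A)⁻¹ = adj(I−A) / det(I−A).
Column 3 of adj(I−A): (0.081500, 0.233500, 0.625750, 0.017500); det(I−A) = 0.5129625.
m_3 = (0.081500 + 0.233500 + 0.625750 + 0.017500) / 0.5129625 = 0.95825 / 0.5129625 ≈ 1.868.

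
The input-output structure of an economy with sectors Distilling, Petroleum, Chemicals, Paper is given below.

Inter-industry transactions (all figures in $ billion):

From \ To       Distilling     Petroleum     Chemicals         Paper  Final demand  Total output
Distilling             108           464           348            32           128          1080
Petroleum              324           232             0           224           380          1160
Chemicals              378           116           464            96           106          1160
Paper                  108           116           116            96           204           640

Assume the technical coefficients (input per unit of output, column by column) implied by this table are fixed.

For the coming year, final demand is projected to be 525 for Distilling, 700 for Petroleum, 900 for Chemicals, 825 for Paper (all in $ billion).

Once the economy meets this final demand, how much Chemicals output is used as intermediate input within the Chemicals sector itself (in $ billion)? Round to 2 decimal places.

z_33 = 1961.71

Technical coefficients a_ij = z_ij / X_j:
  a_11 = 108/1080 = 0.10, a_21 = 324/1080 = 0.30, a_31 = 378/1080 = 0.35, a_41 = 108/1080 = 0.10
  a_12 = 464/1160 = 0.40, a_22 = 232/1160 = 0.20, a_32 = 116/1160 = 0.10, a_42 = 116/1160 = 0.10
  a_13 = 348/1160 = 0.30, a_23 = 0/1160 = 0.00, a_33 = 464/1160 = 0.40, a_43 = 116/1160 = 0.10
  a_14 = 32/640 = 0.05, a_24 = 224/640 = 0.35, a_34 = 96/640 = 0.15, a_44 = 96/640 = 0.15
I − A =
  [   0.90    -0.40    -0.30    -0.05]
  [  -0.30     0.80     0.00    -0.35]
  [  -0.35    -0.10     0.60    -0.15]
  [  -0.10    -0.10    -0.10     0.85]
Compute the cofactors C_ij = (−1)^(i+j)·(3×3 minor ij) of I−A; the adjugate is their transpose:
adj(I−A) = Cᵀ =
  [ 0.37150   0.23150   0.21150   0.15450]
  [ 0.18175   0.34700   0.12000   0.17475]
  [ 0.27125   0.21625   0.45900   0.18600]
  [ 0.09700   0.09350   0.09300   0.26700]
det(I−A) = Σ_j (I−A)_1j·C_1j = (0.90)(0.37150) + (-0.40)(0.18175) + (-0.30)(0.27125) + (-0.05)(0.09700) = 0.175425
(I − A)⁻¹ = adj(I−A) / det(I−A) ≈
  [   2.1177     1.3197     1.2056     0.8807]
  [   1.0361     1.9781     0.6841     0.9962]
  [   1.5462     1.2327     2.6165     1.0603]
  [   0.5529     0.5330     0.5301     1.5220]
First solve x = (I − A)⁻¹ d = adj(I−A)·d / det(I−A); in particular x_3 = (0.27125·525 + 0.21625·700 + 0.45900·900 + 0.18600·825) / 0.175425 = 860.33125 / 0.175425 ≈ 4904.2682.
Intermediate flow from 3 to 3: z_33 = a_33 · x_3 = 0.40 × 860.33125 / 0.175425 = 344.1325 / 0.175425 ≈ 1961.71.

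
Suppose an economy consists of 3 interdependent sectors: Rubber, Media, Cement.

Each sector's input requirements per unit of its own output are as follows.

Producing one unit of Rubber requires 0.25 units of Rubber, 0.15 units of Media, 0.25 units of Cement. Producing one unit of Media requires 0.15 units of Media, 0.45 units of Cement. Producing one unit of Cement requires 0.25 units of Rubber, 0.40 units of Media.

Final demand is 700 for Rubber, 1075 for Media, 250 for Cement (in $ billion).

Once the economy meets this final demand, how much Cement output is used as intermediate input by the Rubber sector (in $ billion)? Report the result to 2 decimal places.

I − A =
  [   0.75     0.00    -0.25]
  [  -0.15     0.85    -0.40]
  [  -0.25    -0.45     1.00]
Cofactors of I−A, C_ij = (−1)^(i+j)·(minor ij) (rows/columns in the sector order above):
  C_11 = (0.85)(1.00) − (-0.40)(-0.45) = 0.6700
  C_12 = −[(-0.15)(1.00) − (-0.40)(-0.25)] = 0.2500
  C_13 = (-0.15)(-0.45) − (0.85)(-0.25) = 0.2800
  C_21 = −[(0.00)(1.00) − (-0.25)(-0.45)] = 0.1125
  C_22 = (0.75)(1.00) − (-0.25)(-0.25) = 0.6875
  C_23 = −[(0.75)(-0.45) − (0.00)(-0.25)] = 0.3375
  C_31 = (0.00)(-0.40) − (-0.25)(0.85) = 0.2125
  C_32 = −[(0.75)(-0.40) − (-0.25)(-0.15)] = 0.3375
  C_33 = (0.75)(0.85) − (0.00)(-0.15) = 0.6375
det(I−A) = Σ_j (I−A)_1j·C_1j = (0.75)(0.6700) + (0.00)(0.2500) + (-0.25)(0.2800) = 0.4325
adj(I−A) = Cᵀ =
  [ 0.6700   0.1125   0.2125]
  [ 0.2500   0.6875   0.3375]
  [ 0.2800   0.3375   0.6375]
(I − A)⁻¹ = adj(I−A) / det(I−A) ≈
  [   1.5491     0.2601     0.4913]
  [   0.5780     1.5896     0.7803]
  [   0.6474     0.7803     1.4740]
First solve x = (I − A)⁻¹ d = adj(I−A)·d / det(I−A); in particular x_R = (0.6700·700 + 0.1125·1075 + 0.2125·250) / 0.4325 = 643.0625 / 0.4325 ≈ 1486.8497.
Intermediate flow from C to R: z_CR = a_CR · x_R = 0.25 × 643.0625 / 0.4325 = 160.765625 / 0.4325 ≈ 371.71.

z_CR = 371.71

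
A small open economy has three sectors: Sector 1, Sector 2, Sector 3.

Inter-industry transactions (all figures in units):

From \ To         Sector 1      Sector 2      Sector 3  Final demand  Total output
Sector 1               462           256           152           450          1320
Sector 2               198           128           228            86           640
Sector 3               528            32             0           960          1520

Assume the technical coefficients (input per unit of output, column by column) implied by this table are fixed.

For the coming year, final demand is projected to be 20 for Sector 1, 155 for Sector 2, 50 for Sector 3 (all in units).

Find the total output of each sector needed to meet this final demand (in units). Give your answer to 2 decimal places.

x_1 = 214.94, x_2 = 262.00, x_3 = 149.07

Technical coefficients a_ij = z_ij / X_j:
  a_11 = 462/1320 = 0.35, a_21 = 198/1320 = 0.15, a_31 = 528/1320 = 0.40
  a_12 = 256/640 = 0.40, a_22 = 128/640 = 0.20, a_32 = 32/640 = 0.05
  a_13 = 152/1520 = 0.10, a_23 = 228/1520 = 0.15, a_33 = 0/1520 = 0.00
I − A =
  [   0.65    -0.40    -0.10]
  [  -0.15     0.80    -0.15]
  [  -0.40    -0.05     1.00]
Cofactors of I−A, C_ij = (−1)^(i+j)·(minor ij) (rows/columns in the sector order above):
  C_11 = (0.80)(1.00) − (-0.15)(-0.05) = 0.7925
  C_12 = −[(-0.15)(1.00) − (-0.15)(-0.40)] = 0.2100
  C_13 = (-0.15)(-0.05) − (0.80)(-0.40) = 0.3275
  C_21 = −[(-0.40)(1.00) − (-0.10)(-0.05)] = 0.4050
  C_22 = (0.65)(1.00) − (-0.10)(-0.40) = 0.6100
  C_23 = −[(0.65)(-0.05) − (-0.40)(-0.40)] = 0.1925
  C_31 = (-0.40)(-0.15) − (-0.10)(0.80) = 0.1400
  C_32 = −[(0.65)(-0.15) − (-0.10)(-0.15)] = 0.1125
  C_33 = (0.65)(0.80) − (-0.40)(-0.15) = 0.4600
det(I−A) = Σ_j (I−A)_1j·C_1j = (0.65)(0.7925) + (-0.40)(0.2100) + (-0.10)(0.3275) = 0.398375
adj(I−A) = Cᵀ =
  [ 0.7925   0.4050   0.1400]
  [ 0.2100   0.6100   0.1125]
  [ 0.3275   0.1925   0.4600]
(I − A)⁻¹ = adj(I−A) / det(I−A) ≈
  [   1.9893     1.0166     0.3514]
  [   0.5271     1.5312     0.2824]
  [   0.8221     0.4832     1.1547]
x = (I − A)⁻¹ d = adj(I−A)·d / det(I−A), with det(I−A) = 0.398375:
  x_1 = (0.7925·20 + 0.4050·155 + 0.1400·50) / 0.398375 = 85.625 / 0.398375 ≈ 214.94
  x_2 = (0.2100·20 + 0.6100·155 + 0.1125·50) / 0.398375 = 104.375 / 0.398375 ≈ 262.00
  x_3 = (0.3275·20 + 0.1925·155 + 0.4600·50) / 0.398375 = 59.3875 / 0.398375 ≈ 149.07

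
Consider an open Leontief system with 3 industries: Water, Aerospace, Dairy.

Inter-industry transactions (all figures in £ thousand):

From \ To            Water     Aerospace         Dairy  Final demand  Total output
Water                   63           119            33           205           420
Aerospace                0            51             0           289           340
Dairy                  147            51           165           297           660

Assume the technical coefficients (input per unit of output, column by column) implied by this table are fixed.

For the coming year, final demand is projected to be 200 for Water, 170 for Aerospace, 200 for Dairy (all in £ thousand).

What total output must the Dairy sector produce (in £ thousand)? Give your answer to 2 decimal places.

Technical coefficients a_ij = z_ij / X_j:
  a_11 = 63/420 = 0.15, a_21 = 0/420 = 0.00, a_31 = 147/420 = 0.35
  a_12 = 119/340 = 0.35, a_22 = 51/340 = 0.15, a_32 = 51/340 = 0.15
  a_13 = 33/660 = 0.05, a_23 = 0/660 = 0.00, a_33 = 165/660 = 0.25
I − A =
  [   0.85    -0.35    -0.05]
  [   0.00     0.85     0.00]
  [  -0.35    -0.15     0.75]
Cofactors of I−A, C_ij = (−1)^(i+j)·(minor ij) (rows/columns in the sector order above):
  C_11 = (0.85)(0.75) − (0.00)(-0.15) = 0.6375
  C_12 = −[(0.00)(0.75) − (0.00)(-0.35)] = 0.0000
  C_13 = (0.00)(-0.15) − (0.85)(-0.35) = 0.2975
  C_21 = −[(-0.35)(0.75) − (-0.05)(-0.15)] = 0.2700
  C_22 = (0.85)(0.75) − (-0.05)(-0.35) = 0.6200
  C_23 = −[(0.85)(-0.15) − (-0.35)(-0.35)] = 0.2500
  C_31 = (-0.35)(0.00) − (-0.05)(0.85) = 0.0425
  C_32 = −[(0.85)(0.00) − (-0.05)(0.00)] = 0.0000
  C_33 = (0.85)(0.85) − (-0.35)(0.00) = 0.7225
det(I−A) = Σ_j (I−A)_1j·C_1j = (0.85)(0.6375) + (-0.35)(0.0000) + (-0.05)(0.2975) = 0.5270
adj(I−A) = Cᵀ =
  [ 0.6375   0.2700   0.0425]
  [ 0.0000   0.6200   0.0000]
  [ 0.2975   0.2500   0.7225]
(I − A)⁻¹ = adj(I−A) / det(I−A) ≈
  [   1.2097     0.5123     0.0806]
  [   0.0000     1.1765     0.0000]
  [   0.5645     0.4744     1.3710]
x = (I − A)⁻¹ d = adj(I−A)·d / det(I−A), with det(I−A) = 0.5270:
  x_1 = (0.6375·200 + 0.2700·170 + 0.0425·200) / 0.5270 = 181.90 / 0.5270 ≈ 345.16
  x_2 = (0.0000·200 + 0.6200·170 + 0.0000·200) / 0.5270 = 105.40 / 0.5270 = 200.00
  x_3 = (0.2975·200 + 0.2500·170 + 0.7225·200) / 0.5270 = 246.50 / 0.5270 ≈ 467.74

x_3 = 467.74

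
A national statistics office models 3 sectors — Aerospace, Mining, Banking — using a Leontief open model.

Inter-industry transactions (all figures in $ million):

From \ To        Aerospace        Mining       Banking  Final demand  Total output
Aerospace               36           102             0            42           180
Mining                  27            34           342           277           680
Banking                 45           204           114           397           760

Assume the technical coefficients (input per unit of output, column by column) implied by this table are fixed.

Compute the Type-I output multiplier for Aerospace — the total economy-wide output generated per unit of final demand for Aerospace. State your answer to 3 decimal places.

m_A = 2.380

Technical coefficients a_ij = z_ij / X_j:
  a_AA = 36/180 = 0.20, a_MA = 27/180 = 0.15, a_BA = 45/180 = 0.25
  a_AM = 102/680 = 0.15, a_MM = 34/680 = 0.05, a_BM = 204/680 = 0.30
  a_AB = 0/760 = 0.00, a_MB = 342/760 = 0.45, a_BB = 114/760 = 0.15
I − A =
  [   0.80    -0.15     0.00]
  [  -0.15     0.95    -0.45]
  [  -0.25    -0.30     0.85]
Cofactors of I−A, C_ij = (−1)^(i+j)·(minor ij) (rows/columns in the sector order above):
  C_11 = (0.95)(0.85) − (-0.45)(-0.30) = 0.6725
  C_12 = −[(-0.15)(0.85) − (-0.45)(-0.25)] = 0.2400
  C_13 = (-0.15)(-0.30) − (0.95)(-0.25) = 0.2825
  C_21 = −[(-0.15)(0.85) − (0.00)(-0.30)] = 0.1275
  C_22 = (0.80)(0.85) − (0.00)(-0.25) = 0.6800
  C_23 = −[(0.80)(-0.30) − (-0.15)(-0.25)] = 0.2775
  C_31 = (-0.15)(-0.45) − (0.00)(0.95) = 0.0675
  C_32 = −[(0.80)(-0.45) − (0.00)(-0.15)] = 0.3600
  C_33 = (0.80)(0.95) − (-0.15)(-0.15) = 0.7375
det(I−A) = Σ_j (I−A)_1j·C_1j = (0.80)(0.6725) + (-0.15)(0.2400) + (0.00)(0.2825) = 0.5020
adj(I−A) = Cᵀ =
  [ 0.6725   0.1275   0.0675]
  [ 0.2400   0.6800   0.3600]
  [ 0.2825   0.2775   0.7375]
(I − A)⁻¹ = adj(I−A) / det(I−A) ≈
  [   1.3396     0.2540     0.1345]
  [   0.4781     1.3546     0.7171]
  [   0.5627     0.5528     1.4691]
The output multiplier for sector j is the column-j sum of the Leontief inverse (I − A)⁻¹ = adj(I−A) / det(I−A).
Column A of adj(I−A): (0.6725, 0.2400, 0.2825); det(I−A) = 0.5020.
m_A = (0.6725 + 0.2400 + 0.2825) / 0.5020 = 1.195 / 0.5020 ≈ 2.380.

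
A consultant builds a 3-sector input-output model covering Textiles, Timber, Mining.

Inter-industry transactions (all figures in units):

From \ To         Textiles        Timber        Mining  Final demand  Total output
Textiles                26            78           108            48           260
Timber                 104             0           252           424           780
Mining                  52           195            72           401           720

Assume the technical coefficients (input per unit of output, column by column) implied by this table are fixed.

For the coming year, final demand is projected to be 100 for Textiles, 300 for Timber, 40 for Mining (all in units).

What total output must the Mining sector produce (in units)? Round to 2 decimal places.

Technical coefficients a_ij = z_ij / X_j:
  a_11 = 26/260 = 0.10, a_21 = 104/260 = 0.40, a_31 = 52/260 = 0.20
  a_12 = 78/780 = 0.10, a_22 = 0/780 = 0.00, a_32 = 195/780 = 0.25
  a_13 = 108/720 = 0.15, a_23 = 252/720 = 0.35, a_33 = 72/720 = 0.10
I − A =
  [   0.90    -0.10    -0.15]
  [  -0.40     1.00    -0.35]
  [  -0.20    -0.25     0.90]
Cofactors of I−A, C_ij = (−1)^(i+j)·(minor ij) (rows/columns in the sector order above):
  C_11 = (1.00)(0.90) − (-0.35)(-0.25) = 0.8125
  C_12 = −[(-0.40)(0.90) − (-0.35)(-0.20)] = 0.4300
  C_13 = (-0.40)(-0.25) − (1.00)(-0.20) = 0.3000
  C_21 = −[(-0.10)(0.90) − (-0.15)(-0.25)] = 0.1275
  C_22 = (0.90)(0.90) − (-0.15)(-0.20) = 0.7800
  C_23 = −[(0.90)(-0.25) − (-0.10)(-0.20)] = 0.2450
  C_31 = (-0.10)(-0.35) − (-0.15)(1.00) = 0.1850
  C_32 = −[(0.90)(-0.35) − (-0.15)(-0.40)] = 0.3750
  C_33 = (0.90)(1.00) − (-0.10)(-0.40) = 0.8600
det(I−A) = Σ_j (I−A)_1j·C_1j = (0.90)(0.8125) + (-0.10)(0.4300) + (-0.15)(0.3000) = 0.64325
adj(I−A) = Cᵀ =
  [ 0.8125   0.1275   0.1850]
  [ 0.4300   0.7800   0.3750]
  [ 0.3000   0.2450   0.8600]
(I − A)⁻¹ = adj(I−A) / det(I−A) ≈
  [   1.2631     0.1982     0.2876]
  [   0.6685     1.2126     0.5830]
  [   0.4664     0.3809     1.3370]
x = (I − A)⁻¹ d = adj(I−A)·d / det(I−A), with det(I−A) = 0.64325:
  x_1 = (0.8125·100 + 0.1275·300 + 0.1850·40) / 0.64325 = 126.90 / 0.64325 ≈ 197.28
  x_2 = (0.4300·100 + 0.7800·300 + 0.3750·40) / 0.64325 = 292.00 / 0.64325 ≈ 453.94
  x_3 = (0.3000·100 + 0.2450·300 + 0.8600·40) / 0.64325 = 137.90 / 0.64325 ≈ 214.38

x_3 = 214.38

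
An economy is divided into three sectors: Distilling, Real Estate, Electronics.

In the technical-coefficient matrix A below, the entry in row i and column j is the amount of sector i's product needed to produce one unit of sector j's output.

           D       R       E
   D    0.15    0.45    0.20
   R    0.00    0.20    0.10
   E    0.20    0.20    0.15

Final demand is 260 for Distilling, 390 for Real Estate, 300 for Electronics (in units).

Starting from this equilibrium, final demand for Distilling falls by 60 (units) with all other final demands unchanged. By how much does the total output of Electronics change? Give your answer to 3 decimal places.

Δx_E = -18.462

I − A =
  [   0.85    -0.45    -0.20]
  [   0.00     0.80    -0.10]
  [  -0.20    -0.20     0.85]
Cofactors of I−A, C_ij = (−1)^(i+j)·(minor ij) (rows/columns in the sector order above):
  C_11 = (0.80)(0.85) − (-0.10)(-0.20) = 0.6600
  C_12 = −[(0.00)(0.85) − (-0.10)(-0.20)] = 0.0200
  C_13 = (0.00)(-0.20) − (0.80)(-0.20) = 0.1600
  C_21 = −[(-0.45)(0.85) − (-0.20)(-0.20)] = 0.4225
  C_22 = (0.85)(0.85) − (-0.20)(-0.20) = 0.6825
  C_23 = −[(0.85)(-0.20) − (-0.45)(-0.20)] = 0.2600
  C_31 = (-0.45)(-0.10) − (-0.20)(0.80) = 0.2050
  C_32 = −[(0.85)(-0.10) − (-0.20)(0.00)] = 0.0850
  C_33 = (0.85)(0.80) − (-0.45)(0.00) = 0.6800
det(I−A) = Σ_j (I−A)_1j·C_1j = (0.85)(0.6600) + (-0.45)(0.0200) + (-0.20)(0.1600) = 0.5200
adj(I−A) = Cᵀ =
  [ 0.6600   0.4225   0.2050]
  [ 0.0200   0.6825   0.0850]
  [ 0.1600   0.2600   0.6800]
(I − A)⁻¹ = adj(I−A) / det(I−A) ≈
  [   1.2692     0.8125     0.3942]
  [   0.0385     1.3125     0.1635]
  [   0.3077     0.5000     1.3077]
Δx = (I − A)⁻¹ Δd with Δd having -60 in the Distilling component and 0 elsewhere.
So Δx_E = L_ED · (-60), where L_ED = adj(I−A)_ED / det(I−A) = 0.1600 / 0.5200.
Δx_E = 0.1600 × (-60) / 0.5200 = -9.60 / 0.5200 ≈ -18.462.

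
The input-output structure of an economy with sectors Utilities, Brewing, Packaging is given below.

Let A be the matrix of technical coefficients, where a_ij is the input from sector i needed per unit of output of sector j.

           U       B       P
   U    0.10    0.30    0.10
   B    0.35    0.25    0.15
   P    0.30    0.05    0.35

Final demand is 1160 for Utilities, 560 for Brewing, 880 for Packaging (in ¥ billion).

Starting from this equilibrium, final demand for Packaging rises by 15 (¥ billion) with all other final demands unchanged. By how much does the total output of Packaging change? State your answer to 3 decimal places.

Δx_P = 26.227

I − A =
  [   0.90    -0.30    -0.10]
  [  -0.35     0.75    -0.15]
  [  -0.30    -0.05     0.65]
Cofactors of I−A, C_ij = (−1)^(i+j)·(minor ij) (rows/columns in the sector order above):
  C_11 = (0.75)(0.65) − (-0.15)(-0.05) = 0.4800
  C_12 = −[(-0.35)(0.65) − (-0.15)(-0.30)] = 0.2725
  C_13 = (-0.35)(-0.05) − (0.75)(-0.30) = 0.2425
  C_21 = −[(-0.30)(0.65) − (-0.10)(-0.05)] = 0.2000
  C_22 = (0.90)(0.65) − (-0.10)(-0.30) = 0.5550
  C_23 = −[(0.90)(-0.05) − (-0.30)(-0.30)] = 0.1350
  C_31 = (-0.30)(-0.15) − (-0.10)(0.75) = 0.1200
  C_32 = −[(0.90)(-0.15) − (-0.10)(-0.35)] = 0.1700
  C_33 = (0.90)(0.75) − (-0.30)(-0.35) = 0.5700
det(I−A) = Σ_j (I−A)_1j·C_1j = (0.90)(0.4800) + (-0.30)(0.2725) + (-0.10)(0.2425) = 0.3260
adj(I−A) = Cᵀ =
  [ 0.4800   0.2000   0.1200]
  [ 0.2725   0.5550   0.1700]
  [ 0.2425   0.1350   0.5700]
(I − A)⁻¹ = adj(I−A) / det(I−A) ≈
  [   1.4724     0.6135     0.3681]
  [   0.8359     1.7025     0.5215]
  [   0.7439     0.4141     1.7485]
Δx = (I − A)⁻¹ Δd with Δd having +15 in the Packaging component and 0 elsewhere.
So Δx_P = L_PP · (+15), where L_PP = adj(I−A)_PP / det(I−A) = 0.5700 / 0.3260.
Δx_P = 0.5700 × (+15) / 0.3260 = 8.55 / 0.3260 ≈ 26.227.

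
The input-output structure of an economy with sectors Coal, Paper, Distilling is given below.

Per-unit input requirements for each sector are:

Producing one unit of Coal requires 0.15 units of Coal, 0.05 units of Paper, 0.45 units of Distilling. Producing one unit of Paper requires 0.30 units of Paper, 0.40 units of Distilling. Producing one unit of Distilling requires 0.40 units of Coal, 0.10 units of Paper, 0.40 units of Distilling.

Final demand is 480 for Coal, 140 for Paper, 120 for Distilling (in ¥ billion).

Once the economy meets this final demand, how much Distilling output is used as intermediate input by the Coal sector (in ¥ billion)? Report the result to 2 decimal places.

z_31 = 567.62

I − A =
  [   0.85     0.00    -0.40]
  [  -0.05     0.70    -0.10]
  [  -0.45    -0.40     0.60]
Cofactors of I−A, C_ij = (−1)^(i+j)·(minor ij) (rows/columns in the sector order above):
  C_11 = (0.70)(0.60) − (-0.10)(-0.40) = 0.3800
  C_12 = −[(-0.05)(0.60) − (-0.10)(-0.45)] = 0.0750
  C_13 = (-0.05)(-0.40) − (0.70)(-0.45) = 0.3350
  C_21 = −[(0.00)(0.60) − (-0.40)(-0.40)] = 0.1600
  C_22 = (0.85)(0.60) − (-0.40)(-0.45) = 0.3300
  C_23 = −[(0.85)(-0.40) − (0.00)(-0.45)] = 0.3400
  C_31 = (0.00)(-0.10) − (-0.40)(0.70) = 0.2800
  C_32 = −[(0.85)(-0.10) − (-0.40)(-0.05)] = 0.1050
  C_33 = (0.85)(0.70) − (0.00)(-0.05) = 0.5950
det(I−A) = Σ_j (I−A)_1j·C_1j = (0.85)(0.3800) + (0.00)(0.0750) + (-0.40)(0.3350) = 0.1890
adj(I−A) = Cᵀ =
  [ 0.3800   0.1600   0.2800]
  [ 0.0750   0.3300   0.1050]
  [ 0.3350   0.3400   0.5950]
(I − A)⁻¹ = adj(I−A) / det(I−A) ≈
  [   2.0106     0.8466     1.4815]
  [   0.3968     1.7460     0.5556]
  [   1.7725     1.7989     3.1481]
First solve x = (I − A)⁻¹ d = adj(I−A)·d / det(I−A); in particular x_1 = (0.3800·480 + 0.1600·140 + 0.2800·120) / 0.1890 = 238.40 / 0.1890 ≈ 1261.3757.
Intermediate flow from 3 to 1: z_31 = a_31 · x_1 = 0.45 × 238.40 / 0.1890 = 107.28 / 0.1890 ≈ 567.62.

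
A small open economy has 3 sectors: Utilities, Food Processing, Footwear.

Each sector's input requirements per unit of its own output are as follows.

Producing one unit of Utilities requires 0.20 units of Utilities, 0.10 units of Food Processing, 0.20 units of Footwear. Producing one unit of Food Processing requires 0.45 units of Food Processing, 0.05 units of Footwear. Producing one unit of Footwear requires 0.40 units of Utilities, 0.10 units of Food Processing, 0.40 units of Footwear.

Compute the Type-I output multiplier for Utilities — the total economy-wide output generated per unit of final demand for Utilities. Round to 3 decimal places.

m_1 = 2.430

I − A =
  [   0.80     0.00    -0.40]
  [  -0.10     0.55    -0.10]
  [  -0.20    -0.05     0.60]
Cofactors of I−A, C_ij = (−1)^(i+j)·(minor ij) (rows/columns in the sector order above):
  C_11 = (0.55)(0.60) − (-0.10)(-0.05) = 0.3250
  C_12 = −[(-0.10)(0.60) − (-0.10)(-0.20)] = 0.0800
  C_13 = (-0.10)(-0.05) − (0.55)(-0.20) = 0.1150
  C_21 = −[(0.00)(0.60) − (-0.40)(-0.05)] = 0.0200
  C_22 = (0.80)(0.60) − (-0.40)(-0.20) = 0.4000
  C_23 = −[(0.80)(-0.05) − (0.00)(-0.20)] = 0.0400
  C_31 = (0.00)(-0.10) − (-0.40)(0.55) = 0.2200
  C_32 = −[(0.80)(-0.10) − (-0.40)(-0.10)] = 0.1200
  C_33 = (0.80)(0.55) − (0.00)(-0.10) = 0.4400
det(I−A) = Σ_j (I−A)_1j·C_1j = (0.80)(0.3250) + (0.00)(0.0800) + (-0.40)(0.1150) = 0.2140
adj(I−A) = Cᵀ =
  [ 0.3250   0.0200   0.2200]
  [ 0.0800   0.4000   0.1200]
  [ 0.1150   0.0400   0.4400]
(I − A)⁻¹ = adj(I−A) / det(I−A) ≈
  [   1.5187     0.0935     1.0280]
  [   0.3738     1.8692     0.5607]
  [   0.5374     0.1869     2.0561]
The output multiplier for sector j is the column-j sum of the Leontief inverse (I − A)⁻¹ = adj(I−A) / det(I−A).
Column 1 of adj(I−A): (0.3250, 0.0800, 0.1150); det(I−A) = 0.2140.
m_1 = (0.3250 + 0.0800 + 0.1150) / 0.2140 = 0.52 / 0.2140 ≈ 2.430.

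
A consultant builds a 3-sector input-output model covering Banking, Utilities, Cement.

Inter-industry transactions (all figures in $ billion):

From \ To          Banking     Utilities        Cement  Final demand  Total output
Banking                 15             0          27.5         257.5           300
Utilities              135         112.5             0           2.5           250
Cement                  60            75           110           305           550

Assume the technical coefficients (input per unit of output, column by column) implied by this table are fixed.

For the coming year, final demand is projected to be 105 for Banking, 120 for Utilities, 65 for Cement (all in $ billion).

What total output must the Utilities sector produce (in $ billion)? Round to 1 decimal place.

x_2 = 318.6

Technical coefficients a_ij = z_ij / X_j:
  a_11 = 15/300 = 0.05, a_21 = 135/300 = 0.45, a_31 = 60/300 = 0.20
  a_12 = 0/250 = 0.00, a_22 = 112.5/250 = 0.45, a_32 = 75/250 = 0.30
  a_13 = 27.5/550 = 0.05, a_23 = 0/550 = 0.00, a_33 = 110/550 = 0.20
I − A =
  [   0.95     0.00    -0.05]
  [  -0.45     0.55     0.00]
  [  -0.20    -0.30     0.80]
Cofactors of I−A, C_ij = (−1)^(i+j)·(minor ij) (rows/columns in the sector order above):
  C_11 = (0.55)(0.80) − (0.00)(-0.30) = 0.4400
  C_12 = −[(-0.45)(0.80) − (0.00)(-0.20)] = 0.3600
  C_13 = (-0.45)(-0.30) − (0.55)(-0.20) = 0.2450
  C_21 = −[(0.00)(0.80) − (-0.05)(-0.30)] = 0.0150
  C_22 = (0.95)(0.80) − (-0.05)(-0.20) = 0.7500
  C_23 = −[(0.95)(-0.30) − (0.00)(-0.20)] = 0.2850
  C_31 = (0.00)(0.00) − (-0.05)(0.55) = 0.0275
  C_32 = −[(0.95)(0.00) − (-0.05)(-0.45)] = 0.0225
  C_33 = (0.95)(0.55) − (0.00)(-0.45) = 0.5225
det(I−A) = Σ_j (I−A)_1j·C_1j = (0.95)(0.4400) + (0.00)(0.3600) + (-0.05)(0.2450) = 0.40575
adj(I−A) = Cᵀ =
  [ 0.4400   0.0150   0.0275]
  [ 0.3600   0.7500   0.0225]
  [ 0.2450   0.2850   0.5225]
(I − A)⁻¹ = adj(I−A) / det(I−A) ≈
  [   1.0844     0.0370     0.0678]
  [   0.8872     1.8484     0.0555]
  [   0.6038     0.7024     1.2877]
x = (I − A)⁻¹ d = adj(I−A)·d / det(I−A), with det(I−A) = 0.40575:
  x_1 = (0.4400·105 + 0.0150·120 + 0.0275·65) / 0.40575 = 49.7875 / 0.40575 ≈ 122.7
  x_2 = (0.3600·105 + 0.7500·120 + 0.0225·65) / 0.40575 = 129.2625 / 0.40575 ≈ 318.6
  x_3 = (0.2450·105 + 0.2850·120 + 0.5225·65) / 0.40575 = 93.8875 / 0.40575 ≈ 231.4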